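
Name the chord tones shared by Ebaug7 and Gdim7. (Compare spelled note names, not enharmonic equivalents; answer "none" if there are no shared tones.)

Ebaug7: Eb G B Db
Gdim7: G Bb Db Fb
Common to both → G, Db.

G, Db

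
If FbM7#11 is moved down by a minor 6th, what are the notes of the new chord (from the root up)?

Ab – C – Eb – G – D

A minor 6th down from Fb is Ab, so the new chord is Ab major seventh sharp eleven.
Root: Ab
Major 3rd (3rd): C
Perfect 5th (5th): Eb
Major 7th (7th): G
Augmented 11th (11th): D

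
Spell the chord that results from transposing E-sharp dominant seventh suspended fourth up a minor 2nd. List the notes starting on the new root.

Transposed root: E-sharp → F-sharp (minor 2nd up). So we spell F-sharp dominant seventh suspended fourth:
F-sharp — root
B — perfect 4th
C-sharp — perfect 5th
E — minor 7th

F-sharp, B, C-sharp, E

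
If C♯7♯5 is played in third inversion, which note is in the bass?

C♯7♯5 = C♯–E♯–G𝄪–B. Third inversion → seventh in the bass = B.

B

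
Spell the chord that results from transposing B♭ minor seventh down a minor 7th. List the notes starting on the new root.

A minor 7th down from Bb is C, so the new chord is C minor seventh.
root → C
3rd (minor 3rd) → Eb
5th (perfect 5th) → G
7th (minor 7th) → Bb

C  Eb  G  Bb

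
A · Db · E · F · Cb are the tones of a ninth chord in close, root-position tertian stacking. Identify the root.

Db

Arranged so that each adjacent pair is a third by letter name: Db – F – A – Cb – E.
The bottom of that stack, Db, is the root (this is Db dominant seventh sharp nine sharp five).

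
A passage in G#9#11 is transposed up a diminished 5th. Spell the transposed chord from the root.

Transposed root: G# → D (diminished 5th up). So we spell D dominant ninth sharp eleven:
- root: D
- major 3rd: F#
- perfect 5th: A
- minor 7th: C
- major 9th: E
- augmented 11th: G#

D F# A C E G#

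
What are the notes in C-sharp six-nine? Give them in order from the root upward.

C#  E#  G#  A#  D#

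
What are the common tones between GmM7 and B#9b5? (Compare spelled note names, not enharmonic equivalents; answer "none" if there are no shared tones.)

GmM7 = G, Bb, D, F#.
B#9b5 = B#, D##, F#, A#, C##.
Shared: F#.

F#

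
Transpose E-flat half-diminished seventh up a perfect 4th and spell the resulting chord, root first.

A-flat  C-flat  E-double-flat  G-flat

E-flat up a perfect 4th → A-flat. New chord: A-flat half-diminished seventh.
- root: A-flat
- minor 3rd: C-flat
- diminished 5th: E-double-flat
- minor 7th: G-flat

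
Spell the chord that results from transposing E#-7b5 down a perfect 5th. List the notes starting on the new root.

A# C# E G#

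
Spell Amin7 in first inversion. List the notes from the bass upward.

In root position, Amin7 is A–C–E–G.
First inversion puts the third (C) in the bass.

C, E, G, A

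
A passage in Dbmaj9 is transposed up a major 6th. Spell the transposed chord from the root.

Bb D F A C

Transposed root: Db → Bb (major 6th up). So we spell Bb major ninth:
- root: Bb
- major 3rd: D
- perfect 5th: F
- major 7th: A
- major 9th: C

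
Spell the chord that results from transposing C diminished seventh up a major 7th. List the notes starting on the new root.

C up a major 7th → B. New chord: B diminished seventh.
Root: B
Minor 3rd (3rd): D
Diminished 5th (5th): F
Diminished 7th (7th): A-flat

B, D, F, A-flat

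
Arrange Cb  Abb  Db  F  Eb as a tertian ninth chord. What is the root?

Db

Arranged so that each adjacent pair is a third by letter name: Db – F – Abb – Cb – Eb.
The bottom of that stack, Db, is the root (this is Db dominant ninth flat five).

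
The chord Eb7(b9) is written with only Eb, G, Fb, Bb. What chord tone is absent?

The full Eb7(b9) chord is Eb, G, Bb, Db, Fb.
Comparing with the voicing, the minor 7th (7th) — Db — is absent.

Db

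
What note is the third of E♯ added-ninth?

G-double-sharp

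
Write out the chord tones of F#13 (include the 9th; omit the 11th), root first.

F# A# C# E G# D#

F#13 is a dominant thirteenth built on F#.
root → F#
3rd (major 3rd) → A#
5th (perfect 5th) → C#
7th (minor 7th) → E
9th (major 9th) → G#
13th (major 13th) → D#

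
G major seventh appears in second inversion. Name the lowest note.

G major seventh in root position is G–B–D–F-sharp.
Second inversion places the fifth in the bass, which is D.

D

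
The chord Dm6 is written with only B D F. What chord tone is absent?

The full Dm6 chord is D, F, A, B.
Comparing with the voicing, the perfect 5th (5th) — A — is absent.

A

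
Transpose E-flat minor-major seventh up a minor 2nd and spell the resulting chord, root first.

A minor 2nd up from Eb is Fb, so the new chord is Fb minor-major seventh.
Root: Fb
Minor 3rd (3rd): Abb
Perfect 5th (5th): Cb
Major 7th (7th): Eb

Fb  Abb  Cb  Eb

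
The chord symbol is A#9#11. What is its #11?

D##

A#9#11 is built on A#; its 11th is an augmented 11th above the root.
A fourth above A uses the letter D, and the augmented 11th above A# is D##.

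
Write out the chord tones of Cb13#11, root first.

Cb Eb Gb Bbb Db F Ab

Cb13#11 is a dominant thirteenth sharp eleven built on Cb.
- root: Cb
- major 3rd: Eb
- perfect 5th: Gb
- minor 7th: Bbb
- major 9th: Db
- augmented 11th: F
- major 13th: Ab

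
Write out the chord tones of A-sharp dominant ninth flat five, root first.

A-sharp, C-double-sharp, E, G-sharp, B-sharp

A-sharp dominant ninth flat five: dominant ninth flat five on A-sharp.
root → A-sharp
3rd (major 3rd) → C-double-sharp
5th (diminished 5th) → E
7th (minor 7th) → G-sharp
9th (major 9th) → B-sharp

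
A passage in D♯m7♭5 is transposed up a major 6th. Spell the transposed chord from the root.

B# D# F# A#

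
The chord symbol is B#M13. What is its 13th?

G##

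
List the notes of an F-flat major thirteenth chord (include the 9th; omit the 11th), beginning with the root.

F-flat, A-flat, C-flat, E-flat, G-flat, D-flat

F-flat major thirteenth: major thirteenth on F-flat.
Root: F-flat
Major 3rd (3rd): A-flat
Perfect 5th (5th): C-flat
Major 7th (7th): E-flat
Major 9th (9th): G-flat
Major 13th (13th): D-flat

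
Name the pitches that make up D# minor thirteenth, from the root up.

D# minor thirteenth: minor thirteenth on D♯.
D♯ — root
F♯ — minor 3rd
A♯ — perfect 5th
C♯ — minor 7th
E♯ — major 9th
G♯ — perfect 11th
B♯ — major 13th

D♯, F♯, A♯, C♯, E♯, G♯, B♯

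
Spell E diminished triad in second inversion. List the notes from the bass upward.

In root position, E diminished triad is E–G–Bb.
Second inversion puts the fifth (Bb) in the bass.

Bb, E, G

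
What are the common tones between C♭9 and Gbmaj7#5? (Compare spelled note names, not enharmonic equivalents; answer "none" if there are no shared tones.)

C♭9 = Cb, Eb, Gb, Bbb, Db.
Gbmaj7#5 = Gb, Bb, D, F.
Shared: Gb.

Gb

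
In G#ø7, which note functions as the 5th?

D

G#ø7 is built on G#; its 5th is a diminished 5th above the root.
A fifth above G uses the letter D, and the diminished 5th above G# is D.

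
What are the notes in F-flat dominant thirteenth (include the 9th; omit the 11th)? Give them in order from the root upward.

Fb Ab Cb Ebb Gb Db

Root Fb, quality dominant thirteenth:
- root: Fb
- major 3rd: Ab
- perfect 5th: Cb
- minor 7th: Ebb
- major 9th: Gb
- major 13th: Db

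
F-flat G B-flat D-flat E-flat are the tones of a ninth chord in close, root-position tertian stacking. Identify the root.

E-flat

Stacking in thirds gives E-flat – G – B-flat – D-flat – F-flat, so E-flat is the root — E-flat dominant seventh flat nine.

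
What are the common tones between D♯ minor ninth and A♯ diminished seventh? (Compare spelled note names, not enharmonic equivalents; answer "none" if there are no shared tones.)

A♯ – C♯

D♯ minor ninth = D♯, F♯, A♯, C♯, E♯.
A♯ diminished seventh = A♯, C♯, E, G.
Shared: A♯, C♯.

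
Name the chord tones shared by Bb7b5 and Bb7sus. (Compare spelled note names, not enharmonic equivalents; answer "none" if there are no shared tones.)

Bb7b5: B♭ D F♭ A♭
Bb7sus: B♭ E♭ F A♭
Common to both → B♭, A♭.

B♭, A♭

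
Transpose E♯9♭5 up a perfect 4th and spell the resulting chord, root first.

A#, C##, E, G#, B#

A perfect 4th up from E# is A#, so the new chord is A# dominant ninth flat five.
- root: A#
- major 3rd: C##
- diminished 5th: E
- minor 7th: G#
- major 9th: B#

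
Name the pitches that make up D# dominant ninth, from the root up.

D♯  F𝄪  A♯  C♯  E♯

D# dominant ninth is a dominant ninth built on D♯.
- root: D♯
- major 3rd: F𝄪
- perfect 5th: A♯
- minor 7th: C♯
- major 9th: E♯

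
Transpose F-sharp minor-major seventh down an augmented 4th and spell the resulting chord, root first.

C – E-flat – G – B

An augmented 4th down from F-sharp is C, so the new chord is C minor-major seventh.
root → C
3rd (minor 3rd) → E-flat
5th (perfect 5th) → G
7th (major 7th) → B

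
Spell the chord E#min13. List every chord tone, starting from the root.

E#  G#  B#  D#  F##  A#  C##

E#min13: minor thirteenth on E#.
root → E#
3rd (minor 3rd) → G#
5th (perfect 5th) → B#
7th (minor 7th) → D#
9th (major 9th) → F##
11th (perfect 11th) → A#
13th (major 13th) → C##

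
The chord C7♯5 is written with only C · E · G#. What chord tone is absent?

Bb

C7♯5 = C, E, G#, Bb. The voicing lacks the 7th (minor 7th), Bb.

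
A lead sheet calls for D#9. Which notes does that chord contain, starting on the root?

D#  F##  A#  C#  E#

D#9: dominant ninth on D#.
Root: D#
Major 3rd (3rd): F##
Perfect 5th (5th): A#
Minor 7th (7th): C#
Major 9th (9th): E#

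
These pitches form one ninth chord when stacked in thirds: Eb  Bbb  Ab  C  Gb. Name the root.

Stacking in thirds gives Ab – C – Eb – Gb – Bbb, so Ab is the root — Ab dominant seventh flat nine.

Ab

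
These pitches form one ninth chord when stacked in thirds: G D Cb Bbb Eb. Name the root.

Cb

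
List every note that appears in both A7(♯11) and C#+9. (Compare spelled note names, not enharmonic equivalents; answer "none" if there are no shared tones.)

A7(♯11): A C# E G D#
C#+9: C# E# G## B D#
Common to both → C#, D#.

C# – D#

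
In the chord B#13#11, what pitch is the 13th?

G𝄪

B#13#11 is built on B♯; its 13th is a major 13th above the root.
A sixth above B uses the letter G, and the major 13th above B♯ is G𝄪.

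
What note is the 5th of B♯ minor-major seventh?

F-double-sharp

Root of B♯ minor-major seventh = B-sharp. The 5th is a perfect 5th: B-sharp up a perfect 5th → F-double-sharp.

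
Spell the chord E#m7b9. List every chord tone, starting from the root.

E#, G#, B#, D#, F#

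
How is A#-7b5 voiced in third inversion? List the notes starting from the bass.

In root position, A#-7b5 is A#–C#–E–G#.
Third inversion puts the seventh (G#) in the bass.

G#, A#, C#, E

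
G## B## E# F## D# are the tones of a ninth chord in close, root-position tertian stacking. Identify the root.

E#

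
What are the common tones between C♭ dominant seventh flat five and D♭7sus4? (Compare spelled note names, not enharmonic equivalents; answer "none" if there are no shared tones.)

C♭

C♭ dominant seventh flat five: C♭ E♭ G𝄫 B𝄫
D♭7sus4: D♭ G♭ A♭ C♭
Common to both → C♭.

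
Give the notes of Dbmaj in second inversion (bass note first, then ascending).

In root position, Dbmaj is Db–F–Ab.
Second inversion puts the fifth (Ab) in the bass.

Ab – Db – F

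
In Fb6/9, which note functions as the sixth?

D♭

Root of Fb6/9 = F♭. The 6th is a major 6th: F♭ up a major 6th → D♭.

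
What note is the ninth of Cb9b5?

Db

Cb9b5 is built on Cb; its 9th is a major 9th above the root.
A second above C uses the letter D, and the major 9th above Cb is Db.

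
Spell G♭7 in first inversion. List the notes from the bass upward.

G♭7 = Gb–Bb–Db–Fb; first inversion → third (Bb) lowest.

Bb, Db, Fb, Gb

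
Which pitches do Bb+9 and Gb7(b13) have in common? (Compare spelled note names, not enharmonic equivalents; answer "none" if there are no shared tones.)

B♭

Bb+9: B♭ D F♯ A♭ C
Gb7(b13): G♭ B♭ D♭ F♭ E𝄫
Common to both → B♭.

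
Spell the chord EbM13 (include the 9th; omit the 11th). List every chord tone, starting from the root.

Eb G Bb D F C

EbM13: major thirteenth on Eb.
Eb — root
G — major 3rd
Bb — perfect 5th
D — major 7th
F — major 9th
C — major 13th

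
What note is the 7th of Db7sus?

Cb

Root of Db7sus = Db. The 7th is a minor 7th: Db up a minor 7th → Cb.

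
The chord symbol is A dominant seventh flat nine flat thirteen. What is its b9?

B-flat

Root of A dominant seventh flat nine flat thirteen = A. The 9th is a minor 9th: A up a minor 9th → B-flat.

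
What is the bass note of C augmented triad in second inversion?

C augmented triad = C–E–G#. Second inversion → fifth in the bass = G#.

G#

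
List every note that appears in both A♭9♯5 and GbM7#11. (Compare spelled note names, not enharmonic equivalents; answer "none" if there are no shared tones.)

A♭9♯5 = Ab, C, E, Gb, Bb.
GbM7#11 = Gb, Bb, Db, F, C.
Shared: C, Gb, Bb.

C, Gb, Bb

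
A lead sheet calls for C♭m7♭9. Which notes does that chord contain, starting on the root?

C♭m7♭9: minor seventh flat nine on C♭.
Root: C♭
Minor 3rd (3rd): E𝄫
Perfect 5th (5th): G♭
Minor 7th (7th): B𝄫
Minor 9th (9th): D𝄫

C♭  E𝄫  G♭  B𝄫  D𝄫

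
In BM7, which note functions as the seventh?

A#

BM7 is built on B; its 7th is a major 7th above the root.
A seventh above B uses the letter A, and the major 7th above B is A#.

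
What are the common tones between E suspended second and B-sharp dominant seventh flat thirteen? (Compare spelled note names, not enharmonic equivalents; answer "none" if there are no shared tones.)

none

E suspended second = E, F#, B.
B-sharp dominant seventh flat thirteen = B#, D##, F##, A#, G#.
Shared: none.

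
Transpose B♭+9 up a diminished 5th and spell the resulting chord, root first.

A diminished 5th up from Bb is Fb, so the new chord is Fb dominant ninth sharp five.
Fb — root
Ab — major 3rd
C — augmented 5th
Ebb — minor 7th
Gb — major 9th

Fb Ab C Ebb Gb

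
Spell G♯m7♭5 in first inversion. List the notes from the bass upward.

B, D, F#, G#

In root position, G♯m7♭5 is G#–B–D–F#.
First inversion puts the third (B) in the bass.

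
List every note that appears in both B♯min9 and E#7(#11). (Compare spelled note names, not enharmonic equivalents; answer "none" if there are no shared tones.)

B#  D#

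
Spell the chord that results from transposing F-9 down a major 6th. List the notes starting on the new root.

A♭, C♭, E♭, G♭, B♭

Transposed root: F → A♭ (major 6th down). So we spell A♭ minor ninth:
A♭ — root
C♭ — minor 3rd
E♭ — perfect 5th
G♭ — minor 7th
B♭ — major 9th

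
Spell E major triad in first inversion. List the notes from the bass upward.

G-sharp B E

E major triad = E–G-sharp–B; first inversion → third (G-sharp) lowest.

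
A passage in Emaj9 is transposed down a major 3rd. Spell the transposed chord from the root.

C  E  G  B  D

E down a major 3rd → C. New chord: C major ninth.
C — root
E — major 3rd
G — perfect 5th
B — major 7th
D — major 9th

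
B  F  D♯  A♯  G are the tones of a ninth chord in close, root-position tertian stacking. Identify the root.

Stacking in thirds gives G – B – D♯ – F – A♯, so G is the root — G dominant seventh sharp nine sharp five.

G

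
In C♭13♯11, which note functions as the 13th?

Root of C♭13♯11 = Cb. The 13th is a major 13th: Cb up a major 13th → Ab.

Ab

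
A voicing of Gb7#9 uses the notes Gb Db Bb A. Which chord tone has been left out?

Fb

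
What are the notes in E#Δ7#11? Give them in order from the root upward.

E#, G##, B#, D##, A##

Root E#, quality major seventh sharp eleven:
E# — root
G## — major 3rd
B# — perfect 5th
D## — major 7th
A## — augmented 11th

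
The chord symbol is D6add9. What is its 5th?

Root of D6add9 = D. The 5th is a perfect 5th: D up a perfect 5th → A.

A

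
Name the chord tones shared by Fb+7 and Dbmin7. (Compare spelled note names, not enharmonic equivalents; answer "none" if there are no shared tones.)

Fb – Ab

Fb+7 = Fb, Ab, C, Ebb.
Dbmin7 = Db, Fb, Ab, Cb.
Shared: Fb, Ab.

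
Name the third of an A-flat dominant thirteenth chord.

Root of A-flat dominant thirteenth = A-flat. The 3rd is a major 3rd: A-flat up a major 3rd → C.

C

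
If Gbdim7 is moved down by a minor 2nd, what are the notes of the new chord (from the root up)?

Transposed root: Gb → F (minor 2nd down). So we spell F diminished seventh:
- root: F
- minor 3rd: Ab
- diminished 5th: Cb
- diminished 7th: Ebb

F Ab Cb Ebb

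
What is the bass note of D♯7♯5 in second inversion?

A##

D♯7♯5 in root position is D#–F##–A##–C#.
Second inversion places the fifth in the bass, which is A##.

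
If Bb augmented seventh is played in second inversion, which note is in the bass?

F-sharp

Bb augmented seventh = B-flat–D–F-sharp–A-flat. Second inversion → fifth in the bass = F-sharp.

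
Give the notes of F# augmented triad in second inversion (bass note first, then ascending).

In root position, F# augmented triad is F#–A#–C##.
Second inversion puts the fifth (C##) in the bass.

C##, F#, A#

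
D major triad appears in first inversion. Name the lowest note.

F-sharp

D major triad in root position is D–F-sharp–A.
First inversion places the third in the bass, which is F-sharp.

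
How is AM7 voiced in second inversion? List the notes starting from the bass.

E, G#, A, C#

AM7 = A–C#–E–G#; second inversion → fifth (E) lowest.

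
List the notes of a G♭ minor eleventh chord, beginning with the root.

Root Gb, quality minor eleventh:
root → Gb
3rd (minor 3rd) → Bbb
5th (perfect 5th) → Db
7th (minor 7th) → Fb
9th (major 9th) → Ab
11th (perfect 11th) → Cb

Gb – Bbb – Db – Fb – Ab – Cb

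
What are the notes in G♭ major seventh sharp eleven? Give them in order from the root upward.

G♭ major seventh sharp eleven: major seventh sharp eleven on G-flat.
root → G-flat
3rd (major 3rd) → B-flat
5th (perfect 5th) → D-flat
7th (major 7th) → F
11th (augmented 11th) → C

G-flat, B-flat, D-flat, F, C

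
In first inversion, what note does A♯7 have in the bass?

C##

A♯7 in root position is A#–C##–E#–G#.
First inversion places the third in the bass, which is C##.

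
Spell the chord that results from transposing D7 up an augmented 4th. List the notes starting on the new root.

D up an augmented 4th → G#. New chord: G# dominant seventh.
root → G#
3rd (major 3rd) → B#
5th (perfect 5th) → D#
7th (minor 7th) → F#

G# B# D# F#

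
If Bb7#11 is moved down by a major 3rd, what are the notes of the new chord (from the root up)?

Bb down a major 3rd → Gb. New chord: Gb dominant seventh sharp eleven.
root → Gb
3rd (major 3rd) → Bb
5th (perfect 5th) → Db
7th (minor 7th) → Fb
11th (augmented 11th) → C

Gb  Bb  Db  Fb  C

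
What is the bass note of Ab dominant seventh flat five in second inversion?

Ab dominant seventh flat five in root position is A♭–C–E𝄫–G♭.
Second inversion places the fifth in the bass, which is E𝄫.

E𝄫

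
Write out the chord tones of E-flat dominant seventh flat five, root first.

E♭, G, B𝄫, D♭

Root E♭, quality dominant seventh flat five:
- root: E♭
- major 3rd: G
- diminished 5th: B𝄫
- minor 7th: D♭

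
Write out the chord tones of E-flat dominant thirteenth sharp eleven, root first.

E-flat – G – B-flat – D-flat – F – A – C

E-flat dominant thirteenth sharp eleven: dominant thirteenth sharp eleven on E-flat.
root → E-flat
3rd (major 3rd) → G
5th (perfect 5th) → B-flat
7th (minor 7th) → D-flat
9th (major 9th) → F
11th (augmented 11th) → A
13th (major 13th) → C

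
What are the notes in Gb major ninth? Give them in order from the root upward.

Gb major ninth is a major ninth built on Gb.
root → Gb
3rd (major 3rd) → Bb
5th (perfect 5th) → Db
7th (major 7th) → F
9th (major 9th) → Ab

Gb, Bb, Db, F, Ab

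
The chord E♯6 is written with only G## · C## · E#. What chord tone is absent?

E♯6 = E#, G##, B#, C##. The voicing lacks the 5th (perfect 5th), B#.

B#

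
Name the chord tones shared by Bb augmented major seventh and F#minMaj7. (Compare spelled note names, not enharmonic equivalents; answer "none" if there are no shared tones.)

Bb augmented major seventh: Bb D F# A
F#minMaj7: F# A C# E#
Common to both → F#, A.

F# – A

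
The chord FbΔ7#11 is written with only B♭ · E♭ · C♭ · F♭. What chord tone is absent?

A♭

The full FbΔ7#11 chord is F♭, A♭, C♭, E♭, B♭.
Comparing with the voicing, the major 3rd (3rd) — A♭ — is absent.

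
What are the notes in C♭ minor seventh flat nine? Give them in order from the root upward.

C♭ minor seventh flat nine: minor seventh flat nine on C-flat.
C-flat — root
E-double-flat — minor 3rd
G-flat — perfect 5th
B-double-flat — minor 7th
D-double-flat — minor 9th

C-flat – E-double-flat – G-flat – B-double-flat – D-double-flat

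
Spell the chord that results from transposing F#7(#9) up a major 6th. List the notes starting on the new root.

D♯ F𝄪 A♯ C♯ E𝄪

F♯ up a major 6th → D♯. New chord: D♯ dominant seventh sharp nine.
root → D♯
3rd (major 3rd) → F𝄪
5th (perfect 5th) → A♯
7th (minor 7th) → C♯
9th (augmented 9th) → E𝄪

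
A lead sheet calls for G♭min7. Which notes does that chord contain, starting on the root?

G♭min7 is a minor seventh built on Gb.
- root: Gb
- minor 3rd: Bbb
- perfect 5th: Db
- minor 7th: Fb

Gb – Bbb – Db – Fb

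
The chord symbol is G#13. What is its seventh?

Root of G#13 = G♯. The 7th is a minor 7th: G♯ up a minor 7th → F♯.

F♯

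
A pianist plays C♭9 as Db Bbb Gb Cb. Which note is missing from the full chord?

Eb

C♭9 = Cb, Eb, Gb, Bbb, Db. The voicing lacks the 3rd (major 3rd), Eb.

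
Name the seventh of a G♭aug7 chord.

Root of G♭aug7 = Gb. The 7th is a minor 7th: Gb up a minor 7th → Fb.

Fb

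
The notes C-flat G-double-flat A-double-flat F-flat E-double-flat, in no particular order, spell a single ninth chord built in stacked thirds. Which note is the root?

Arranged so that each adjacent pair is a third by letter name: F-flat – A-double-flat – C-flat – E-double-flat – G-double-flat.
The bottom of that stack, F-flat, is the root (this is F-flat minor seventh flat nine).

F-flat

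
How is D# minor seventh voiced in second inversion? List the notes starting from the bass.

D# minor seventh = D-sharp–F-sharp–A-sharp–C-sharp; second inversion → fifth (A-sharp) lowest.

A-sharp  C-sharp  D-sharp  F-sharp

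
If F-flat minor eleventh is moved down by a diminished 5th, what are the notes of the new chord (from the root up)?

Bb – Db – F – Ab – C – Eb

A diminished 5th down from Fb is Bb, so the new chord is Bb minor eleventh.
Bb — root
Db — minor 3rd
F — perfect 5th
Ab — minor 7th
C — major 9th
Eb — perfect 11th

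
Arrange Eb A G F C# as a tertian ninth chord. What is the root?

F

Stacking in thirds gives F – A – C# – Eb – G, so F is the root — F dominant ninth sharp five.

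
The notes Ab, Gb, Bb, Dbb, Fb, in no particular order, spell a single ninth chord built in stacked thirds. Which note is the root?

Gb

Arranged so that each adjacent pair is a third by letter name: Gb – Bb – Dbb – Fb – Ab.
The bottom of that stack, Gb, is the root (this is Gb dominant ninth flat five).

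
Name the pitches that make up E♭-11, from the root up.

E♭-11: minor eleventh on Eb.
root → Eb
3rd (minor 3rd) → Gb
5th (perfect 5th) → Bb
7th (minor 7th) → Db
9th (major 9th) → F
11th (perfect 11th) → Ab

Eb  Gb  Bb  Db  F  Ab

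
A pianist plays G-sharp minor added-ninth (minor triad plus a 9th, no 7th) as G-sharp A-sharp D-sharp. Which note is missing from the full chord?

B

G-sharp minor added-ninth = G-sharp, B, D-sharp, A-sharp. The voicing lacks the 3rd (minor 3rd), B.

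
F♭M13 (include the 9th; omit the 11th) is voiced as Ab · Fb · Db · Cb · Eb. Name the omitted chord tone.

Gb

F♭M13 = Fb, Ab, Cb, Eb, Gb, Db. The voicing lacks the 9th (major 9th), Gb.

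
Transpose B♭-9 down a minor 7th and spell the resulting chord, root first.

C, Eb, G, Bb, D

Transposed root: Bb → C (minor 7th down). So we spell C minor ninth:
root → C
3rd (minor 3rd) → Eb
5th (perfect 5th) → G
7th (minor 7th) → Bb
9th (major 9th) → D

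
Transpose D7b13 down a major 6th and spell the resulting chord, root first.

F  A  C  Eb  Db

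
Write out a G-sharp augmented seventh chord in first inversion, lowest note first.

B-sharp  D-double-sharp  F-sharp  G-sharp

In root position, G-sharp augmented seventh is G-sharp–B-sharp–D-double-sharp–F-sharp.
First inversion puts the third (B-sharp) in the bass.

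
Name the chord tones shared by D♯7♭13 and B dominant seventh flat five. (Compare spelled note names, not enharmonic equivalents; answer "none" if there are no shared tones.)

D#, B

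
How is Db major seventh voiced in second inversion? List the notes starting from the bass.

In root position, Db major seventh is Db–F–Ab–C.
Second inversion puts the fifth (Ab) in the bass.

Ab – C – Db – F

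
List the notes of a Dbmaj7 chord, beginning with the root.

D♭ F A♭ C

Root D♭, quality major seventh:
root → D♭
3rd (major 3rd) → F
5th (perfect 5th) → A♭
7th (major 7th) → C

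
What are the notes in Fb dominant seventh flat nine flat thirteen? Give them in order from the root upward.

Fb dominant seventh flat nine flat thirteen: dominant seventh flat nine flat thirteen on F-flat.
root → F-flat
3rd (major 3rd) → A-flat
5th (perfect 5th) → C-flat
7th (minor 7th) → E-double-flat
9th (minor 9th) → G-double-flat
13th (minor 13th) → D-double-flat

F-flat A-flat C-flat E-double-flat G-double-flat D-double-flat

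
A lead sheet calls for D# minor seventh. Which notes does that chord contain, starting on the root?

D#, F#, A#, C#

D# minor seventh is a minor seventh built on D#.
D# — root
F# — minor 3rd
A# — perfect 5th
C# — minor 7th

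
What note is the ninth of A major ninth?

A major ninth is built on A; its 9th is a major 9th above the root.
A second above A uses the letter B, and the major 9th above A is B.

B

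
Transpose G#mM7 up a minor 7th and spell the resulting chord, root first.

A minor 7th up from G# is F#, so the new chord is F# minor-major seventh.
F# — root
A — minor 3rd
C# — perfect 5th
E# — major 7th

F#, A, C#, E#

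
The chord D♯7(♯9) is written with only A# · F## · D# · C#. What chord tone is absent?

E##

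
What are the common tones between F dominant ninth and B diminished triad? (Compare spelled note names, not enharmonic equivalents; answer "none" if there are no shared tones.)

F

F dominant ninth: F A C E♭ G
B diminished triad: B D F
Common to both → F.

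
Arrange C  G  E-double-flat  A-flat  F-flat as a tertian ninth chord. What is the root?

Arranged so that each adjacent pair is a third by letter name: F-flat – A-flat – C – E-double-flat – G.
The bottom of that stack, F-flat, is the root (this is F-flat dominant seventh sharp nine sharp five).

F-flat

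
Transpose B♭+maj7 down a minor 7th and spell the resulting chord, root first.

Transposed root: Bb → C (minor 7th down). So we spell C augmented major seventh:
C — root
E — major 3rd
G# — augmented 5th
B — major 7th

C  E  G#  B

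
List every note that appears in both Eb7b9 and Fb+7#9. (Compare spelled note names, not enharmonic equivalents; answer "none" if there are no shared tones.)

G – Fb

Eb7b9 = Eb, G, Bb, Db, Fb.
Fb+7#9 = Fb, Ab, C, Ebb, G.
Shared: G, Fb.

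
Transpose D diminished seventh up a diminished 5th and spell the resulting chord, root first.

A-flat C-flat E-double-flat G-double-flat

Transposed root: D → A-flat (diminished 5th up). So we spell A-flat diminished seventh:
Root: A-flat
Minor 3rd (3rd): C-flat
Diminished 5th (5th): E-double-flat
Diminished 7th (7th): G-double-flat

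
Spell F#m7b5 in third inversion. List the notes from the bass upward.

E – F♯ – A – C

F#m7b5 = F♯–A–C–E; third inversion → seventh (E) lowest.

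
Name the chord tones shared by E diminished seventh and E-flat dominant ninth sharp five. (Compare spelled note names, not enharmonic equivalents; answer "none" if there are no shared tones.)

G  D-flat

E diminished seventh: E G B-flat D-flat
E-flat dominant ninth sharp five: E-flat G B D-flat F
Common to both → G, D-flat.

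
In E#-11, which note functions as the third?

G#

E#-11 is built on E#; its 3rd is a minor 3rd above the root.
A third above E uses the letter G, and the minor 3rd above E# is G#.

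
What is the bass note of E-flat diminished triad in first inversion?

E-flat diminished triad = E-flat–G-flat–B-double-flat. First inversion → third in the bass = G-flat.

G-flat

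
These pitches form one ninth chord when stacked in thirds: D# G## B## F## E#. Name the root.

Stacking in thirds gives E# – G## – B## – D# – F##, so E# is the root — E# dominant ninth sharp five.

E#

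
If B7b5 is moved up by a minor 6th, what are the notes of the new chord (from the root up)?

B up a minor 6th → G. New chord: G dominant seventh flat five.
root → G
3rd (major 3rd) → B
5th (diminished 5th) → D♭
7th (minor 7th) → F

G, B, D♭, F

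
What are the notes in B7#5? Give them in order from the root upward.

B7#5 is an augmented seventh built on B.
- root: B
- major 3rd: D#
- augmented 5th: F##
- minor 7th: A

B D# F## A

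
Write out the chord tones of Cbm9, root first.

C♭ – E𝄫 – G♭ – B𝄫 – D♭

Root C♭, quality minor ninth:
C♭ — root
E𝄫 — minor 3rd
G♭ — perfect 5th
B𝄫 — minor 7th
D♭ — major 9th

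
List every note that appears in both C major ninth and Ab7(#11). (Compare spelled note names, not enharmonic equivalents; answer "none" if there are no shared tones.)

C major ninth = C, E, G, B, D.
Ab7(#11) = A♭, C, E♭, G♭, D.
Shared: C, D.

C, D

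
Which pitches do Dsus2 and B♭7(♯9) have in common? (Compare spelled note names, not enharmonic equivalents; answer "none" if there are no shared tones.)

D

Dsus2 = D, E, A.
B♭7(♯9) = Bb, D, F, Ab, C#.
Shared: D.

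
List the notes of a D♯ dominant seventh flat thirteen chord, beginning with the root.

Root D♯, quality dominant seventh flat thirteen:
D♯ — root
F𝄪 — major 3rd
A♯ — perfect 5th
C♯ — minor 7th
B — minor 13th

D♯ F𝄪 A♯ C♯ B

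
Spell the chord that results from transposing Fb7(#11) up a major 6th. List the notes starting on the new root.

D♭ F A♭ C♭ G

Transposed root: F♭ → D♭ (major 6th up). So we spell D♭ dominant seventh sharp eleven:
Root: D♭
Major 3rd (3rd): F
Perfect 5th (5th): A♭
Minor 7th (7th): C♭
Augmented 11th (11th): G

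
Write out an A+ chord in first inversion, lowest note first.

C#, E#, A

A+ = A–C#–E#; first inversion → third (C#) lowest.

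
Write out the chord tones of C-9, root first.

C – Eb – G – Bb – D

Root C, quality minor ninth:
root → C
3rd (minor 3rd) → Eb
5th (perfect 5th) → G
7th (minor 7th) → Bb
9th (major 9th) → D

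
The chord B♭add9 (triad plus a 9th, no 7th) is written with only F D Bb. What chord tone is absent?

C

The full B♭add9 chord is Bb, D, F, C.
Comparing with the voicing, the major 9th (9th) — C — is absent.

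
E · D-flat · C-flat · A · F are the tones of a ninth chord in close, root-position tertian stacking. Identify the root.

D-flat

Stacking in thirds gives D-flat – F – A – C-flat – E, so D-flat is the root — D-flat dominant seventh sharp nine sharp five.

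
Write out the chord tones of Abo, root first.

Abo: diminished triad on Ab.
Root: Ab
Minor 3rd (3rd): Cb
Diminished 5th (5th): Ebb

Ab Cb Ebb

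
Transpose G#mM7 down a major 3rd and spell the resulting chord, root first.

G♯ down a major 3rd → E. New chord: E minor-major seventh.
root → E
3rd (minor 3rd) → G
5th (perfect 5th) → B
7th (major 7th) → D♯

E – G – B – D♯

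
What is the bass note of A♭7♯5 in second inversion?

E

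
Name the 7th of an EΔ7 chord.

EΔ7 is built on E; its 7th is a major 7th above the root.
A seventh above E uses the letter D, and the major 7th above E is D#.

D#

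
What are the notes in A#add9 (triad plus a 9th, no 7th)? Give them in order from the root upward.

A#add9 is an added-ninth built on A#.
- root: A#
- major 3rd: C##
- perfect 5th: E#
- major 9th: B#

A#  C##  E#  B#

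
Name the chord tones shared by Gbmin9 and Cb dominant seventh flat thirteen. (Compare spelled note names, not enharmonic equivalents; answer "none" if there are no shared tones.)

Gb  Bbb

Gbmin9 = Gb, Bbb, Db, Fb, Ab.
Cb dominant seventh flat thirteen = Cb, Eb, Gb, Bbb, Abb.
Shared: Gb, Bbb.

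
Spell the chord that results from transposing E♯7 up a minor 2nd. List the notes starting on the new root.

F♯ A♯ C♯ E

A minor 2nd up from E♯ is F♯, so the new chord is F♯ dominant seventh.
F♯ — root
A♯ — major 3rd
C♯ — perfect 5th
E — minor 7th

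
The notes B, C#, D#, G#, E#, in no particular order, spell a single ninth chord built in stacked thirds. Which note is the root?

Stacking in thirds gives C# – E# – G# – B – D#, so C# is the root — C# dominant ninth.

C#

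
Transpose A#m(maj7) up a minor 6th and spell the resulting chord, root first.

F#, A, C#, E#

Transposed root: A# → F# (minor 6th up). So we spell F# minor-major seventh:
root → F#
3rd (minor 3rd) → A
5th (perfect 5th) → C#
7th (major 7th) → E#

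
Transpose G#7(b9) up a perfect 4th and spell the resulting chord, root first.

C#, E#, G#, B, D

Transposed root: G# → C# (perfect 4th up). So we spell C# dominant seventh flat nine:
Root: C#
Major 3rd (3rd): E#
Perfect 5th (5th): G#
Minor 7th (7th): B
Minor 9th (9th): D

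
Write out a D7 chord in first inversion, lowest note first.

D7 = D–F♯–A–C; first inversion → third (F♯) lowest.

F♯, A, C, D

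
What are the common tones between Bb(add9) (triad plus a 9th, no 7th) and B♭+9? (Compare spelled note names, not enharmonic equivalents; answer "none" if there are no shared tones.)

Bb, D, C

Bb(add9): Bb D F C
B♭+9: Bb D F# Ab C
Common to both → Bb, D, C.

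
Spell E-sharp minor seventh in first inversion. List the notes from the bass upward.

G-sharp, B-sharp, D-sharp, E-sharp

In root position, E-sharp minor seventh is E-sharp–G-sharp–B-sharp–D-sharp.
First inversion puts the third (G-sharp) in the bass.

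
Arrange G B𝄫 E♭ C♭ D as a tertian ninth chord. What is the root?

Arranged so that each adjacent pair is a third by letter name: C♭ – E♭ – G – B𝄫 – D.
The bottom of that stack, C♭, is the root (this is C♭ dominant seventh sharp nine sharp five).

C♭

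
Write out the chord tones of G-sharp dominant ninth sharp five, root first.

G-sharp dominant ninth sharp five: dominant ninth sharp five on G-sharp.
- root: G-sharp
- major 3rd: B-sharp
- augmented 5th: D-double-sharp
- minor 7th: F-sharp
- major 9th: A-sharp

G-sharp  B-sharp  D-double-sharp  F-sharp  A-sharp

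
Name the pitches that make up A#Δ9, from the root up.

A#, C##, E#, G##, B#

Root A#, quality major ninth:
Root: A#
Major 3rd (3rd): C##
Perfect 5th (5th): E#
Major 7th (7th): G##
Major 9th (9th): B#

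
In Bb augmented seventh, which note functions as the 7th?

A-flat

Root of Bb augmented seventh = B-flat. The 7th is a minor 7th: B-flat up a minor 7th → A-flat.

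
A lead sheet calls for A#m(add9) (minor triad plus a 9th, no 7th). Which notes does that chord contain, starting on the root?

A# C# E# B#

A#m(add9) is a minor added-ninth built on A#.
Root: A#
Minor 3rd (3rd): C#
Perfect 5th (5th): E#
Major 9th (9th): B#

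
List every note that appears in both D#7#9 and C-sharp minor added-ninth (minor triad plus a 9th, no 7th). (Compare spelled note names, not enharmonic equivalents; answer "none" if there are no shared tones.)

D#7#9: D# F## A# C# E##
C-sharp minor added-ninth: C# E G# D#
Common to both → D#, C#.

D#, C#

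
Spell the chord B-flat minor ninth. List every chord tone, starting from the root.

B-flat minor ninth is a minor ninth built on B-flat.
- root: B-flat
- minor 3rd: D-flat
- perfect 5th: F
- minor 7th: A-flat
- major 9th: C

B-flat – D-flat – F – A-flat – C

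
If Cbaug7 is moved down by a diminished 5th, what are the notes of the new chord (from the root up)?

A diminished 5th down from Cb is F, so the new chord is F augmented seventh.
F — root
A — major 3rd
C# — augmented 5th
Eb — minor 7th

F  A  C#  Eb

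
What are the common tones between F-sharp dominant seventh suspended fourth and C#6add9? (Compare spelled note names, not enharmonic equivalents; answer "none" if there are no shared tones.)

F-sharp dominant seventh suspended fourth = F♯, B, C♯, E.
C#6add9 = C♯, E♯, G♯, A♯, D♯.
Shared: C♯.

C♯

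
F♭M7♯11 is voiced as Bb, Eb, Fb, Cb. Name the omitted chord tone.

The full F♭M7♯11 chord is Fb, Ab, Cb, Eb, Bb.
Comparing with the voicing, the major 3rd (3rd) — Ab — is absent.

Ab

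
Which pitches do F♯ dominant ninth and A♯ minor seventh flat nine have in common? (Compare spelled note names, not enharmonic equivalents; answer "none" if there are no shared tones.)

F♯ dominant ninth = F-sharp, A-sharp, C-sharp, E, G-sharp.
A♯ minor seventh flat nine = A-sharp, C-sharp, E-sharp, G-sharp, B.
Shared: A-sharp, C-sharp, G-sharp.

A-sharp C-sharp G-sharp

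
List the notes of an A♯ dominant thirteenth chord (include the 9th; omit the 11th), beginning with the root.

A-sharp, C-double-sharp, E-sharp, G-sharp, B-sharp, F-double-sharp

A♯ dominant thirteenth: dominant thirteenth on A-sharp.
A-sharp — root
C-double-sharp — major 3rd
E-sharp — perfect 5th
G-sharp — minor 7th
B-sharp — major 9th
F-double-sharp — major 13th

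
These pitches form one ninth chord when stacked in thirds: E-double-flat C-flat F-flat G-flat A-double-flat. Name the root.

Arranged so that each adjacent pair is a third by letter name: F-flat – A-double-flat – C-flat – E-double-flat – G-flat.
The bottom of that stack, F-flat, is the root (this is F-flat minor ninth).

F-flat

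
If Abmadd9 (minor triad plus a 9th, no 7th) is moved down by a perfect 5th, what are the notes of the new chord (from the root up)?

D♭ – F♭ – A♭ – E♭

Transposed root: A♭ → D♭ (perfect 5th down). So we spell D♭ minor added-ninth:
- root: D♭
- minor 3rd: F♭
- perfect 5th: A♭
- major 9th: E♭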